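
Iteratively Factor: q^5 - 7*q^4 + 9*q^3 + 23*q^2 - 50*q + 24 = (q + 2)*(q^4 - 9*q^3 + 27*q^2 - 31*q + 12) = (q - 4)*(q + 2)*(q^3 - 5*q^2 + 7*q - 3) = (q - 4)*(q - 3)*(q + 2)*(q^2 - 2*q + 1) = (q - 4)*(q - 3)*(q - 1)*(q + 2)*(q - 1)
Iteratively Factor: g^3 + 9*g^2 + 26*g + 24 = (g + 3)*(g^2 + 6*g + 8) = (g + 2)*(g + 3)*(g + 4)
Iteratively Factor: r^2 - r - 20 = (r + 4)*(r - 5)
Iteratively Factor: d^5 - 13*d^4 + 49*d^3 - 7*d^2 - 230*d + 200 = (d - 5)*(d^4 - 8*d^3 + 9*d^2 + 38*d - 40) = (d - 5)*(d - 1)*(d^3 - 7*d^2 + 2*d + 40) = (d - 5)^2*(d - 1)*(d^2 - 2*d - 8) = (d - 5)^2*(d - 1)*(d + 2)*(d - 4)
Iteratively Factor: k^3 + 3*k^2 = (k)*(k^2 + 3*k) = k^2*(k + 3)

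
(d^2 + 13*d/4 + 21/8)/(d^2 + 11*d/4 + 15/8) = (4*d + 7)/(4*d + 5)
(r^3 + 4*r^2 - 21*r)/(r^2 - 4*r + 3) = r*(r + 7)/(r - 1)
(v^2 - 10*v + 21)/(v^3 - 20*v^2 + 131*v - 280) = (v - 3)/(v^2 - 13*v + 40)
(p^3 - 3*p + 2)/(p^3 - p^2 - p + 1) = (p + 2)/(p + 1)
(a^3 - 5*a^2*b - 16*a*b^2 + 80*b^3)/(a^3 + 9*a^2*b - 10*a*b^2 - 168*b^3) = (a^2 - a*b - 20*b^2)/(a^2 + 13*a*b + 42*b^2)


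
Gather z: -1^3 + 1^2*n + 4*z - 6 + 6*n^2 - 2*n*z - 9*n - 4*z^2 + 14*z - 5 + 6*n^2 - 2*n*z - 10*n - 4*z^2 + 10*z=12*n^2 - 18*n - 8*z^2 + z*(28 - 4*n) - 12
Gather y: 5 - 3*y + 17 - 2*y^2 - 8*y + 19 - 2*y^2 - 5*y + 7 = -4*y^2 - 16*y + 48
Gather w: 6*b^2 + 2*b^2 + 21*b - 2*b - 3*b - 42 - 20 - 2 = 8*b^2 + 16*b - 64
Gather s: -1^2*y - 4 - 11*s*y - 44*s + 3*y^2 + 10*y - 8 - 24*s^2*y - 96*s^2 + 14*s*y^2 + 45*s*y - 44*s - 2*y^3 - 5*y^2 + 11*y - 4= s^2*(-24*y - 96) + s*(14*y^2 + 34*y - 88) - 2*y^3 - 2*y^2 + 20*y - 16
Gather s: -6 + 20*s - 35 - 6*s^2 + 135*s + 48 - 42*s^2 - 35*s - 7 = -48*s^2 + 120*s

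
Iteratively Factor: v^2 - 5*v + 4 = (v - 4)*(v - 1)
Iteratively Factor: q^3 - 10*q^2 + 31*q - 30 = (q - 3)*(q^2 - 7*q + 10) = (q - 3)*(q - 2)*(q - 5)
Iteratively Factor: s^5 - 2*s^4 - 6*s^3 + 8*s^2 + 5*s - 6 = (s - 3)*(s^4 + s^3 - 3*s^2 - s + 2) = (s - 3)*(s - 1)*(s^3 + 2*s^2 - s - 2) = (s - 3)*(s - 1)*(s + 1)*(s^2 + s - 2) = (s - 3)*(s - 1)^2*(s + 1)*(s + 2)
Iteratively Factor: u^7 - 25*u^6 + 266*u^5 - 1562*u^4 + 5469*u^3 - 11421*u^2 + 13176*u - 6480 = (u - 4)*(u^6 - 21*u^5 + 182*u^4 - 834*u^3 + 2133*u^2 - 2889*u + 1620) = (u - 5)*(u - 4)*(u^5 - 16*u^4 + 102*u^3 - 324*u^2 + 513*u - 324) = (u - 5)*(u - 4)*(u - 3)*(u^4 - 13*u^3 + 63*u^2 - 135*u + 108) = (u - 5)*(u - 4)^2*(u - 3)*(u^3 - 9*u^2 + 27*u - 27) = (u - 5)*(u - 4)^2*(u - 3)^2*(u^2 - 6*u + 9) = (u - 5)*(u - 4)^2*(u - 3)^3*(u - 3)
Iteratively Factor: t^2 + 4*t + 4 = (t + 2)*(t + 2)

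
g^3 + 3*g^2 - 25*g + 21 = (g - 3)*(g - 1)*(g + 7)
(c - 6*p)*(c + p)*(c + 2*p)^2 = c^4 - c^3*p - 22*c^2*p^2 - 44*c*p^3 - 24*p^4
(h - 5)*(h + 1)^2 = h^3 - 3*h^2 - 9*h - 5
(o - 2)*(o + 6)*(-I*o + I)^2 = -o^4 - 2*o^3 + 19*o^2 - 28*o + 12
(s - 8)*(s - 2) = s^2 - 10*s + 16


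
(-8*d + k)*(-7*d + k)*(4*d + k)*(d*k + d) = 224*d^4*k + 224*d^4 - 4*d^3*k^2 - 4*d^3*k - 11*d^2*k^3 - 11*d^2*k^2 + d*k^4 + d*k^3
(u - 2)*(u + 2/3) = u^2 - 4*u/3 - 4/3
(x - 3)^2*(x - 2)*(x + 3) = x^4 - 5*x^3 - 3*x^2 + 45*x - 54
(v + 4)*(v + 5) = v^2 + 9*v + 20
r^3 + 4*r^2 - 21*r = r*(r - 3)*(r + 7)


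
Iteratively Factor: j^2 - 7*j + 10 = (j - 2)*(j - 5)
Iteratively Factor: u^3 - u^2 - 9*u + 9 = (u - 1)*(u^2 - 9) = (u - 1)*(u + 3)*(u - 3)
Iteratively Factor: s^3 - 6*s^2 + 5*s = (s - 1)*(s^2 - 5*s) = (s - 5)*(s - 1)*(s)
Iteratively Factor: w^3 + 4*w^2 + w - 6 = (w + 3)*(w^2 + w - 2) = (w - 1)*(w + 3)*(w + 2)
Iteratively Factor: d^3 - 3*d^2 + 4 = (d - 2)*(d^2 - d - 2) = (d - 2)^2*(d + 1)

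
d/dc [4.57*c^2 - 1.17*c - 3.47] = 9.14*c - 1.17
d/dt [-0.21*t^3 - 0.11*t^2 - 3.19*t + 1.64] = -0.63*t^2 - 0.22*t - 3.19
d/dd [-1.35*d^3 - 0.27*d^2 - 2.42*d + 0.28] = -4.05*d^2 - 0.54*d - 2.42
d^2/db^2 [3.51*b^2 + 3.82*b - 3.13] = 7.02000000000000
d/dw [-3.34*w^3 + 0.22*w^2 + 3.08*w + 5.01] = -10.02*w^2 + 0.44*w + 3.08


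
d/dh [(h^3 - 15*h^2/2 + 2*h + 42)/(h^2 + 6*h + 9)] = (h^3 + 9*h^2 - 47*h - 78)/(h^3 + 9*h^2 + 27*h + 27)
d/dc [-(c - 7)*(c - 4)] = 11 - 2*c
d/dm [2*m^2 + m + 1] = 4*m + 1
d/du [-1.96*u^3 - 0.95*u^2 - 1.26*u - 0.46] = -5.88*u^2 - 1.9*u - 1.26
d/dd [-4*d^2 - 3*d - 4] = -8*d - 3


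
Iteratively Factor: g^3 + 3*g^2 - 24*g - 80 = (g - 5)*(g^2 + 8*g + 16) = (g - 5)*(g + 4)*(g + 4)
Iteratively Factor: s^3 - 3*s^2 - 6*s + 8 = (s - 4)*(s^2 + s - 2) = (s - 4)*(s - 1)*(s + 2)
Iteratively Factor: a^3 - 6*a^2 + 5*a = (a - 5)*(a^2 - a) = a*(a - 5)*(a - 1)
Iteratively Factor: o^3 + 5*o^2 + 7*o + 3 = (o + 1)*(o^2 + 4*o + 3) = (o + 1)*(o + 3)*(o + 1)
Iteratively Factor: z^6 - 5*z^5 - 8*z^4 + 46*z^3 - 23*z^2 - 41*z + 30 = (z - 1)*(z^5 - 4*z^4 - 12*z^3 + 34*z^2 + 11*z - 30) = (z - 1)*(z + 3)*(z^4 - 7*z^3 + 9*z^2 + 7*z - 10) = (z - 1)*(z + 1)*(z + 3)*(z^3 - 8*z^2 + 17*z - 10) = (z - 2)*(z - 1)*(z + 1)*(z + 3)*(z^2 - 6*z + 5) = (z - 5)*(z - 2)*(z - 1)*(z + 1)*(z + 3)*(z - 1)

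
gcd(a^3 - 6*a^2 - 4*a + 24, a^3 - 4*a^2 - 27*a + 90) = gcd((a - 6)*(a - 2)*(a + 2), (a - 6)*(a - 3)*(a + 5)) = a - 6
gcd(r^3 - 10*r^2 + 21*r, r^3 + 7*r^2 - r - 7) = 1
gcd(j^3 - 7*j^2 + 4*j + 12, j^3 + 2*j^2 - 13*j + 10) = j - 2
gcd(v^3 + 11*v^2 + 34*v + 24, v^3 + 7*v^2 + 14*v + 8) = v^2 + 5*v + 4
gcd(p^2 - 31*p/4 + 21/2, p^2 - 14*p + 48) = p - 6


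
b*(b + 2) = b^2 + 2*b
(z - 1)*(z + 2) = z^2 + z - 2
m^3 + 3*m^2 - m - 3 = (m - 1)*(m + 1)*(m + 3)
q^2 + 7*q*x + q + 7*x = (q + 1)*(q + 7*x)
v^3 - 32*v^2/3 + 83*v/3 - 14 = (v - 7)*(v - 3)*(v - 2/3)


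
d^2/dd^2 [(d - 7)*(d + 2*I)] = 2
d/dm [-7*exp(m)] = -7*exp(m)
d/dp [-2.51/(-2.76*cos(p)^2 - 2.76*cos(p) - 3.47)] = (13.8552*cos(p) + 6.9276)*sin(p)/(2.76*cos(p)^2 + 2.76*cos(p) + 3.47)^2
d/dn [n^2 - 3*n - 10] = 2*n - 3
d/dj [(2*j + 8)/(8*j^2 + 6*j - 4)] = (4*j^2 + 3*j - (j + 4)*(8*j + 3) - 2)/(4*j^2 + 3*j - 2)^2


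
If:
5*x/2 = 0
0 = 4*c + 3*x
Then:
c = 0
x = 0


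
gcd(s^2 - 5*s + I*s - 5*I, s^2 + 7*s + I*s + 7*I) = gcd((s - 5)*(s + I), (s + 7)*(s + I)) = s + I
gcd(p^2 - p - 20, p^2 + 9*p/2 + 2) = p + 4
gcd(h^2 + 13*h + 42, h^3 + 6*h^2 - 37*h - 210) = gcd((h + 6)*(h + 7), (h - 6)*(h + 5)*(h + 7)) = h + 7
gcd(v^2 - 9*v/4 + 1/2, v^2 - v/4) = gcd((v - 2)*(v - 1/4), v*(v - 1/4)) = v - 1/4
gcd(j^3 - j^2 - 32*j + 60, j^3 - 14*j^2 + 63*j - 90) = j - 5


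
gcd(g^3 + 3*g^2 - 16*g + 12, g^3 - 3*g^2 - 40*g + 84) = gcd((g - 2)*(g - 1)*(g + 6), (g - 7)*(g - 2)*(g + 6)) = g^2 + 4*g - 12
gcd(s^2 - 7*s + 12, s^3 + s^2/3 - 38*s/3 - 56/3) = s - 4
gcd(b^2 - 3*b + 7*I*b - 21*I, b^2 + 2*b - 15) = b - 3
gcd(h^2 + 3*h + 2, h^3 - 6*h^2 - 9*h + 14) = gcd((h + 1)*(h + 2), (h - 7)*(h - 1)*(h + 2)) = h + 2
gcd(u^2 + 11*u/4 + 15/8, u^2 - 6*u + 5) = 1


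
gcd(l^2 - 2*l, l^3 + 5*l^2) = l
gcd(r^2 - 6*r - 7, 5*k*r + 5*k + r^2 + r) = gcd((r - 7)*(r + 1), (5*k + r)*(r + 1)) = r + 1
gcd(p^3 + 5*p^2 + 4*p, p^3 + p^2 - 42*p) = p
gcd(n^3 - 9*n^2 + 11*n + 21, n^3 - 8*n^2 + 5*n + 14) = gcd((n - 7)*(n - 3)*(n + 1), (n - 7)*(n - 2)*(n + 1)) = n^2 - 6*n - 7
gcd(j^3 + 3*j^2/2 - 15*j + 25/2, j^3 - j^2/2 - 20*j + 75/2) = j^2 + 5*j/2 - 25/2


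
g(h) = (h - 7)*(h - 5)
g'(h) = 2*h - 12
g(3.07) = 7.58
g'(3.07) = -5.86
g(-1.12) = 49.69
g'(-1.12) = -14.24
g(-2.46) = 70.57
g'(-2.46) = -16.92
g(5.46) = -0.71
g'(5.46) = -1.08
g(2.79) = 9.30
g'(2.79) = -6.42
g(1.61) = 18.27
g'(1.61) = -8.78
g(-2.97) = 79.46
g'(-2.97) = -17.94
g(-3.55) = 90.20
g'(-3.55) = -19.10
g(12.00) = 35.00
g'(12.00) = 12.00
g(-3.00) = 80.00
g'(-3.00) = -18.00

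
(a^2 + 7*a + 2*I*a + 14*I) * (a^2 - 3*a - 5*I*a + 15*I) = a^4 + 4*a^3 - 3*I*a^3 - 11*a^2 - 12*I*a^2 + 40*a + 63*I*a - 210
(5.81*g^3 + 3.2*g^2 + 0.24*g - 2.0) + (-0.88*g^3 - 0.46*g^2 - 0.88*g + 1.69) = 4.93*g^3 + 2.74*g^2 - 0.64*g - 0.31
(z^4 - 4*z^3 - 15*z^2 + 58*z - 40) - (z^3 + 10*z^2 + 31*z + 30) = z^4 - 5*z^3 - 25*z^2 + 27*z - 70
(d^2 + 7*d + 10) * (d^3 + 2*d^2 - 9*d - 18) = d^5 + 9*d^4 + 15*d^3 - 61*d^2 - 216*d - 180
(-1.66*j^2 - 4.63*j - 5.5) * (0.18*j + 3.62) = -0.2988*j^3 - 6.8426*j^2 - 17.7506*j - 19.91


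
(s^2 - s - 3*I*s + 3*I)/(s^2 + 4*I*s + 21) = (s - 1)/(s + 7*I)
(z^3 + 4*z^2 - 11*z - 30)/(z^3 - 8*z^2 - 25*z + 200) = (z^2 - z - 6)/(z^2 - 13*z + 40)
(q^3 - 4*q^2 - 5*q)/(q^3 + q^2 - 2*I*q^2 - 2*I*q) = (q - 5)/(q - 2*I)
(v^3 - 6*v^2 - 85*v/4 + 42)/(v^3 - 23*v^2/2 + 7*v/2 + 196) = (v - 3/2)/(v - 7)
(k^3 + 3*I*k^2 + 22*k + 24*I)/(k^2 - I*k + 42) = (k^2 - 3*I*k + 4)/(k - 7*I)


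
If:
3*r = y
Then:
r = y/3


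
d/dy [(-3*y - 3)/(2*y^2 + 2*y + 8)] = 3*(-y^2 - y + (y + 1)*(2*y + 1) - 4)/(2*(y^2 + y + 4)^2)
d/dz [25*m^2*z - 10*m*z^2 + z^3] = 25*m^2 - 20*m*z + 3*z^2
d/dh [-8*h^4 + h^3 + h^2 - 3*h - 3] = -32*h^3 + 3*h^2 + 2*h - 3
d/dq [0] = 0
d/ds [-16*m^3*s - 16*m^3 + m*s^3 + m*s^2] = m*(-16*m^2 + 3*s^2 + 2*s)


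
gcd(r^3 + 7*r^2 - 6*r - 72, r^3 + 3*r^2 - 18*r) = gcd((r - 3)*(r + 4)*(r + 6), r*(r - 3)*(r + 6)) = r^2 + 3*r - 18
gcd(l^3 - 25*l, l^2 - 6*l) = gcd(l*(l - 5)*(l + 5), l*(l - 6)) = l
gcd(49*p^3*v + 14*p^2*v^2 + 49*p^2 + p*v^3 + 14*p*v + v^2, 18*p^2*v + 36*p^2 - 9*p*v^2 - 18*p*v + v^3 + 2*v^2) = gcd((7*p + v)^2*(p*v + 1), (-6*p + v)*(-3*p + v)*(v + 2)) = 1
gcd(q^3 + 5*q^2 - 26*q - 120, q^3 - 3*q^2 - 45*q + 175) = q - 5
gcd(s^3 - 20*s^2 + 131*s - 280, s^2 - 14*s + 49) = s - 7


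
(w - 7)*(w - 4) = w^2 - 11*w + 28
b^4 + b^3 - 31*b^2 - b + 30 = (b - 5)*(b - 1)*(b + 1)*(b + 6)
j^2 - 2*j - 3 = (j - 3)*(j + 1)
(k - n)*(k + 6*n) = k^2 + 5*k*n - 6*n^2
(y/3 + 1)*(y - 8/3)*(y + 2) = y^3/3 + 7*y^2/9 - 22*y/9 - 16/3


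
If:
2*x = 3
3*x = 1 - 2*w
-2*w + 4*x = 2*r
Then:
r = 19/4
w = -7/4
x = 3/2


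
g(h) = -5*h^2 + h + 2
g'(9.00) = -89.00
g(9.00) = -394.00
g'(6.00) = -59.00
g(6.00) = -172.00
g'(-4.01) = 41.10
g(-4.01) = -82.41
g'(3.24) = -31.40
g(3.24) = -47.25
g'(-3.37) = 34.70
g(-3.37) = -58.15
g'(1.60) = -15.00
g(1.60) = -9.20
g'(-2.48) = 25.80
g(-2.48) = -31.23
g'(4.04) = -39.40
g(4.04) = -75.57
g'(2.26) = -21.60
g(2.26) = -21.28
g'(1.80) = -17.00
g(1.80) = -12.40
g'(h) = 1 - 10*h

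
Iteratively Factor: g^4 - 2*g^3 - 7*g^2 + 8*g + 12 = (g - 3)*(g^3 + g^2 - 4*g - 4) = (g - 3)*(g + 1)*(g^2 - 4) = (g - 3)*(g - 2)*(g + 1)*(g + 2)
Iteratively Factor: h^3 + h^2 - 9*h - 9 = (h + 3)*(h^2 - 2*h - 3) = (h + 1)*(h + 3)*(h - 3)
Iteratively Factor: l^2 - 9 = (l + 3)*(l - 3)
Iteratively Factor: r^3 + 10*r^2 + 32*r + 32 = (r + 4)*(r^2 + 6*r + 8) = (r + 2)*(r + 4)*(r + 4)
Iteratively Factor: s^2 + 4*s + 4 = (s + 2)*(s + 2)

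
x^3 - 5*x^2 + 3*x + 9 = (x - 3)^2*(x + 1)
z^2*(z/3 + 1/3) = z^3/3 + z^2/3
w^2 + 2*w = w*(w + 2)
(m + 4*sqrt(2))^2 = m^2 + 8*sqrt(2)*m + 32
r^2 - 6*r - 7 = (r - 7)*(r + 1)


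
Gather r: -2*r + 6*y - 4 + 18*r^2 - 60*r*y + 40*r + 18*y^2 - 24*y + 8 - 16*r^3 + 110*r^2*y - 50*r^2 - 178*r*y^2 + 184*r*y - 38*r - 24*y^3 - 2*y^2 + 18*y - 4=-16*r^3 + r^2*(110*y - 32) + r*(-178*y^2 + 124*y) - 24*y^3 + 16*y^2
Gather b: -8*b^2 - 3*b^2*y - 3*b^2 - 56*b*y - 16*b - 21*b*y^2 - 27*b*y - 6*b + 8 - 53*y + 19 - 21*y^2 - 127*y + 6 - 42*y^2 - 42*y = b^2*(-3*y - 11) + b*(-21*y^2 - 83*y - 22) - 63*y^2 - 222*y + 33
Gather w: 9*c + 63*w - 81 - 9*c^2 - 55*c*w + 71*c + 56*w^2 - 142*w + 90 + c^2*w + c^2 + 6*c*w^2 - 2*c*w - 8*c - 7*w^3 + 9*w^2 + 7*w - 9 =-8*c^2 + 72*c - 7*w^3 + w^2*(6*c + 65) + w*(c^2 - 57*c - 72)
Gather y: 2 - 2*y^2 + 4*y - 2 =-2*y^2 + 4*y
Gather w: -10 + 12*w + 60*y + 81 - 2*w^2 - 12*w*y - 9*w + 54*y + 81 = -2*w^2 + w*(3 - 12*y) + 114*y + 152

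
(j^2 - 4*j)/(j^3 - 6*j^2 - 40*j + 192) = j/(j^2 - 2*j - 48)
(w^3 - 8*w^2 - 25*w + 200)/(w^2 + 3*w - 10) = (w^2 - 13*w + 40)/(w - 2)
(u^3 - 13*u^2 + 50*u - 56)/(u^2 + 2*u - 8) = (u^2 - 11*u + 28)/(u + 4)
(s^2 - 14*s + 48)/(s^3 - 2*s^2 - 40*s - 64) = (s - 6)/(s^2 + 6*s + 8)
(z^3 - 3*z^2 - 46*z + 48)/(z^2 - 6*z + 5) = (z^2 - 2*z - 48)/(z - 5)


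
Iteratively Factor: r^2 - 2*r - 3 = (r + 1)*(r - 3)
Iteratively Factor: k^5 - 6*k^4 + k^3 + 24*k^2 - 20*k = (k - 5)*(k^4 - k^3 - 4*k^2 + 4*k) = (k - 5)*(k - 1)*(k^3 - 4*k) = k*(k - 5)*(k - 1)*(k^2 - 4) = k*(k - 5)*(k - 2)*(k - 1)*(k + 2)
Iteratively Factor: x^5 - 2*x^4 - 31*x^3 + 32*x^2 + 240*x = (x + 4)*(x^4 - 6*x^3 - 7*x^2 + 60*x) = (x - 5)*(x + 4)*(x^3 - x^2 - 12*x) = x*(x - 5)*(x + 4)*(x^2 - x - 12) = x*(x - 5)*(x - 4)*(x + 4)*(x + 3)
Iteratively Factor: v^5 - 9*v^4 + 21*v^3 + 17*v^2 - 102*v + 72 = (v - 3)*(v^4 - 6*v^3 + 3*v^2 + 26*v - 24) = (v - 3)*(v - 1)*(v^3 - 5*v^2 - 2*v + 24) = (v - 3)*(v - 1)*(v + 2)*(v^2 - 7*v + 12) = (v - 3)^2*(v - 1)*(v + 2)*(v - 4)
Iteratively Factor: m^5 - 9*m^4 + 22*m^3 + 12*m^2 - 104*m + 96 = (m + 2)*(m^4 - 11*m^3 + 44*m^2 - 76*m + 48) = (m - 2)*(m + 2)*(m^3 - 9*m^2 + 26*m - 24) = (m - 2)^2*(m + 2)*(m^2 - 7*m + 12) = (m - 4)*(m - 2)^2*(m + 2)*(m - 3)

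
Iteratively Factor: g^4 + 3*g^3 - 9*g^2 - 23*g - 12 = (g + 1)*(g^3 + 2*g^2 - 11*g - 12) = (g + 1)*(g + 4)*(g^2 - 2*g - 3) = (g + 1)^2*(g + 4)*(g - 3)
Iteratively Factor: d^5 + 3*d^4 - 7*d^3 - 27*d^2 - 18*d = (d)*(d^4 + 3*d^3 - 7*d^2 - 27*d - 18) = d*(d + 2)*(d^3 + d^2 - 9*d - 9) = d*(d + 1)*(d + 2)*(d^2 - 9) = d*(d - 3)*(d + 1)*(d + 2)*(d + 3)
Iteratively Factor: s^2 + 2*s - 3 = (s - 1)*(s + 3)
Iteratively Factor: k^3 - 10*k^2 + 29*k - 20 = (k - 1)*(k^2 - 9*k + 20) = (k - 4)*(k - 1)*(k - 5)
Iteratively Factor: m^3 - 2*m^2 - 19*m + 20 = (m + 4)*(m^2 - 6*m + 5) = (m - 1)*(m + 4)*(m - 5)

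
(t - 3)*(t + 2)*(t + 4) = t^3 + 3*t^2 - 10*t - 24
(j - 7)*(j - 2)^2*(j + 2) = j^4 - 9*j^3 + 10*j^2 + 36*j - 56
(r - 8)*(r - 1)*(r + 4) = r^3 - 5*r^2 - 28*r + 32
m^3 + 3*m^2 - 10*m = m*(m - 2)*(m + 5)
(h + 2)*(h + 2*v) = h^2 + 2*h*v + 2*h + 4*v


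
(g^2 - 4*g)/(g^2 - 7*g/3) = 3*(g - 4)/(3*g - 7)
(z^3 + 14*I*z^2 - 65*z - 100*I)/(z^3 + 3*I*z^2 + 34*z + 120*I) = (z + 5*I)/(z - 6*I)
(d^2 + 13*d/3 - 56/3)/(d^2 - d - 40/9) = 3*(d + 7)/(3*d + 5)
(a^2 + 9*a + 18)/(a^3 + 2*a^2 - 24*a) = (a + 3)/(a*(a - 4))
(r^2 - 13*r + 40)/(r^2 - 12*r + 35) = (r - 8)/(r - 7)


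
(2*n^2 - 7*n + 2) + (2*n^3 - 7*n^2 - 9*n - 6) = 2*n^3 - 5*n^2 - 16*n - 4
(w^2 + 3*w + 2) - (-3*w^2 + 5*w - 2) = 4*w^2 - 2*w + 4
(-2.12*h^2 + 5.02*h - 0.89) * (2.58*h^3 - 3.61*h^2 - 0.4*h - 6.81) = -5.4696*h^5 + 20.6048*h^4 - 19.5704*h^3 + 15.6421*h^2 - 33.8302*h + 6.0609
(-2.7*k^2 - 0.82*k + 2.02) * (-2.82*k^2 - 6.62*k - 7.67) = 7.614*k^4 + 20.1864*k^3 + 20.441*k^2 - 7.083*k - 15.4934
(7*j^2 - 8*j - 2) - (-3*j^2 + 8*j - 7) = 10*j^2 - 16*j + 5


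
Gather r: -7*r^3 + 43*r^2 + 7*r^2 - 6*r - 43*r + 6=-7*r^3 + 50*r^2 - 49*r + 6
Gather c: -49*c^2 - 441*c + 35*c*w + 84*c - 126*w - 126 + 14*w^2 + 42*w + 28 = -49*c^2 + c*(35*w - 357) + 14*w^2 - 84*w - 98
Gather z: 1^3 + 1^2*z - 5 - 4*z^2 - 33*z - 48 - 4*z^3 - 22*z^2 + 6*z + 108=-4*z^3 - 26*z^2 - 26*z + 56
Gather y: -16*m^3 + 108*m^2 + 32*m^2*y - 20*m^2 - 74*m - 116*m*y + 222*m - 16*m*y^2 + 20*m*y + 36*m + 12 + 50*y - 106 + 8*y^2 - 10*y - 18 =-16*m^3 + 88*m^2 + 184*m + y^2*(8 - 16*m) + y*(32*m^2 - 96*m + 40) - 112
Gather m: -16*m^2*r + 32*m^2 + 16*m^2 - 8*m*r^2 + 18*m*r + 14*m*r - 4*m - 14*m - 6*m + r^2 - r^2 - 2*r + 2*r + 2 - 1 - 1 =m^2*(48 - 16*r) + m*(-8*r^2 + 32*r - 24)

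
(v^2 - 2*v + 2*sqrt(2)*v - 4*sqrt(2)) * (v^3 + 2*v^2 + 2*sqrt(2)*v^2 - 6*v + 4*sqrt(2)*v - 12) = v^5 + 4*sqrt(2)*v^4 - 2*v^3 - 28*sqrt(2)*v^2 - 8*v + 48*sqrt(2)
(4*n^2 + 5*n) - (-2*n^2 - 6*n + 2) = 6*n^2 + 11*n - 2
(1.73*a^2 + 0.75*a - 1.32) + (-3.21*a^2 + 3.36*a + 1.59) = -1.48*a^2 + 4.11*a + 0.27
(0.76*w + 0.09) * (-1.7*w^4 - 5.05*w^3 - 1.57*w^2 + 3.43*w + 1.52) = -1.292*w^5 - 3.991*w^4 - 1.6477*w^3 + 2.4655*w^2 + 1.4639*w + 0.1368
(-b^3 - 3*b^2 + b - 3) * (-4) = 4*b^3 + 12*b^2 - 4*b + 12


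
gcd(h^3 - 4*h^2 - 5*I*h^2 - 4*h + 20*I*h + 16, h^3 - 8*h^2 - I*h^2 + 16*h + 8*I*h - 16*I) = h^2 + h*(-4 - I) + 4*I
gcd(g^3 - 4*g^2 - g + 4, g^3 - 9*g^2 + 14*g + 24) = g^2 - 3*g - 4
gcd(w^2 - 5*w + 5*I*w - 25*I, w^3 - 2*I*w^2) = 1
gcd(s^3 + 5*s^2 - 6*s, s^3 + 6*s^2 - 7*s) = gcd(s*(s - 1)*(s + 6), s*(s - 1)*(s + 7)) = s^2 - s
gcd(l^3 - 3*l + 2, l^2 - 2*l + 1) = l^2 - 2*l + 1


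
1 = 1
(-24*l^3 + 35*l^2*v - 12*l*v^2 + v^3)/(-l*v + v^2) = 24*l^2/v - 11*l + v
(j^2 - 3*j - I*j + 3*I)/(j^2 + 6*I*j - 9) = (j^2 - 3*j - I*j + 3*I)/(j^2 + 6*I*j - 9)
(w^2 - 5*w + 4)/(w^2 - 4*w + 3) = (w - 4)/(w - 3)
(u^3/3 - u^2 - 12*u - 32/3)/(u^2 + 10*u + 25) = (u^3 - 3*u^2 - 36*u - 32)/(3*(u^2 + 10*u + 25))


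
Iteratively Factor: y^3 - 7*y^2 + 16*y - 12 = (y - 3)*(y^2 - 4*y + 4) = (y - 3)*(y - 2)*(y - 2)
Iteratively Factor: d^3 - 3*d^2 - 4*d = (d)*(d^2 - 3*d - 4) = d*(d + 1)*(d - 4)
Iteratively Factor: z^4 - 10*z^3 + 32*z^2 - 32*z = (z)*(z^3 - 10*z^2 + 32*z - 32) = z*(z - 4)*(z^2 - 6*z + 8) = z*(z - 4)*(z - 2)*(z - 4)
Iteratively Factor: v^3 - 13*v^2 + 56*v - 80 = (v - 5)*(v^2 - 8*v + 16) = (v - 5)*(v - 4)*(v - 4)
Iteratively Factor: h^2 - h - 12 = (h + 3)*(h - 4)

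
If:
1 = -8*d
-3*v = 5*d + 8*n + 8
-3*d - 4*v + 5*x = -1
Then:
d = -1/8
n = -15*x/32 - 269/256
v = 5*x/4 + 11/32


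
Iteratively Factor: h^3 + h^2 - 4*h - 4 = (h + 1)*(h^2 - 4) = (h - 2)*(h + 1)*(h + 2)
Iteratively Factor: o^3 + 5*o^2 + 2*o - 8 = (o + 2)*(o^2 + 3*o - 4) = (o + 2)*(o + 4)*(o - 1)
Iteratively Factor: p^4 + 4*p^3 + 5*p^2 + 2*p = (p + 1)*(p^3 + 3*p^2 + 2*p) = (p + 1)^2*(p^2 + 2*p) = p*(p + 1)^2*(p + 2)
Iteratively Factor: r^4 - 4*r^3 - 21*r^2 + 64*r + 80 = (r - 4)*(r^3 - 21*r - 20) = (r - 4)*(r + 4)*(r^2 - 4*r - 5) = (r - 4)*(r + 1)*(r + 4)*(r - 5)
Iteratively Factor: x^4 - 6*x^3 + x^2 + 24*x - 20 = (x + 2)*(x^3 - 8*x^2 + 17*x - 10) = (x - 1)*(x + 2)*(x^2 - 7*x + 10) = (x - 2)*(x - 1)*(x + 2)*(x - 5)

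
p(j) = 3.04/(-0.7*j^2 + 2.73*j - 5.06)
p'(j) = 3.04*(1.4*j - 2.73)/(-0.7*j^2 + 2.73*j - 5.06)^2 = (4.256*j - 8.2992)/(0.7*j^2 - 2.73*j + 5.06)^2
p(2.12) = -1.26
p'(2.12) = 0.12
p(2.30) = -1.22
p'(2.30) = 0.24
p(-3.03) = -0.15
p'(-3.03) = -0.05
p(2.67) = -1.10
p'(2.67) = 0.40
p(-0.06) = -0.58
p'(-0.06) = -0.31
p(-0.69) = -0.42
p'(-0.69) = -0.21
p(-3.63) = -0.13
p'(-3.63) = -0.04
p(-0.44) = -0.48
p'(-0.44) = -0.25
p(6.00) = -0.22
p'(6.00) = 0.09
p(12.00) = -0.04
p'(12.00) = 0.01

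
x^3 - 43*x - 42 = (x - 7)*(x + 1)*(x + 6)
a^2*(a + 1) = a^3 + a^2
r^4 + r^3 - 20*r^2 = r^2*(r - 4)*(r + 5)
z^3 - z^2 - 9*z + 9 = (z - 3)*(z - 1)*(z + 3)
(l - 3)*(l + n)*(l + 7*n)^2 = l^4 + 15*l^3*n - 3*l^3 + 63*l^2*n^2 - 45*l^2*n + 49*l*n^3 - 189*l*n^2 - 147*n^3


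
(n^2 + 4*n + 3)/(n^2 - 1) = (n + 3)/(n - 1)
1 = 1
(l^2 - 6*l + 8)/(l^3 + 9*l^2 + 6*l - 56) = (l - 4)/(l^2 + 11*l + 28)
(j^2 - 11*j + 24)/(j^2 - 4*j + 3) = (j - 8)/(j - 1)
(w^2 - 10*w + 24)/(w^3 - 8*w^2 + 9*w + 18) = (w - 4)/(w^2 - 2*w - 3)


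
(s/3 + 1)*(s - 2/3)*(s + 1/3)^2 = s^4/3 + s^3 - s^2/9 - 29*s/81 - 2/27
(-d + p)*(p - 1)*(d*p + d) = -d^2*p^2 + d^2 + d*p^3 - d*p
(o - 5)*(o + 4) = o^2 - o - 20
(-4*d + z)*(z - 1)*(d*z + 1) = -4*d^2*z^2 + 4*d^2*z + d*z^3 - d*z^2 - 4*d*z + 4*d + z^2 - z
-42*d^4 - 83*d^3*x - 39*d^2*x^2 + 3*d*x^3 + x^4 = (-6*d + x)*(d + x)^2*(7*d + x)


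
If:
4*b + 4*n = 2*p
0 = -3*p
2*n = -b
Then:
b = 0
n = 0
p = 0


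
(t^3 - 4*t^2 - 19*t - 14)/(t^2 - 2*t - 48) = (-t^3 + 4*t^2 + 19*t + 14)/(-t^2 + 2*t + 48)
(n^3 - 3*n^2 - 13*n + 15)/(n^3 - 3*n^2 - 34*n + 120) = (n^2 + 2*n - 3)/(n^2 + 2*n - 24)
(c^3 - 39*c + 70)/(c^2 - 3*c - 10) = (c^2 + 5*c - 14)/(c + 2)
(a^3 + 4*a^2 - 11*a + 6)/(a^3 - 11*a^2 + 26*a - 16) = (a^2 + 5*a - 6)/(a^2 - 10*a + 16)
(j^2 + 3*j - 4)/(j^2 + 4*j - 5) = (j + 4)/(j + 5)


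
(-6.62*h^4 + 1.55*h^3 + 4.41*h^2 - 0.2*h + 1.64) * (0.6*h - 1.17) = -3.972*h^5 + 8.6754*h^4 + 0.8325*h^3 - 5.2797*h^2 + 1.218*h - 1.9188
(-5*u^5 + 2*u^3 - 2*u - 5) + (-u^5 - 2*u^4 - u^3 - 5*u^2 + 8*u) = -6*u^5 - 2*u^4 + u^3 - 5*u^2 + 6*u - 5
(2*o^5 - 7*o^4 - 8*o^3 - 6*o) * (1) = 2*o^5 - 7*o^4 - 8*o^3 - 6*o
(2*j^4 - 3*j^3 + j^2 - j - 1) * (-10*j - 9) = -20*j^5 + 12*j^4 + 17*j^3 + j^2 + 19*j + 9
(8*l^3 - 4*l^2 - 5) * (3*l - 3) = 24*l^4 - 36*l^3 + 12*l^2 - 15*l + 15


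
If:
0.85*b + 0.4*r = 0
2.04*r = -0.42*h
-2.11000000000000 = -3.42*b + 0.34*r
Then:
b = 0.51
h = 5.26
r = -1.08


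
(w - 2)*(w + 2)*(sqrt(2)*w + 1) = sqrt(2)*w^3 + w^2 - 4*sqrt(2)*w - 4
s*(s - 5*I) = s^2 - 5*I*s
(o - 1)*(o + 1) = o^2 - 1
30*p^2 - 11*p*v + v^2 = (-6*p + v)*(-5*p + v)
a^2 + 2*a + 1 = (a + 1)^2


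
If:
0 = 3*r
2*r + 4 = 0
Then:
No Solution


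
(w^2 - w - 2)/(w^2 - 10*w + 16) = (w + 1)/(w - 8)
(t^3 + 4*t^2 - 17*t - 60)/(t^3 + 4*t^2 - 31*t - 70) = (t^3 + 4*t^2 - 17*t - 60)/(t^3 + 4*t^2 - 31*t - 70)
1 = 1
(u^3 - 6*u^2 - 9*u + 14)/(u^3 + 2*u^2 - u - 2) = (u - 7)/(u + 1)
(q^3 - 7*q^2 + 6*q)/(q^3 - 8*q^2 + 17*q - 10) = q*(q - 6)/(q^2 - 7*q + 10)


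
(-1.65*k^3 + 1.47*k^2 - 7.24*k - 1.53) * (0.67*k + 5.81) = -1.1055*k^4 - 8.6016*k^3 + 3.6899*k^2 - 43.0895*k - 8.8893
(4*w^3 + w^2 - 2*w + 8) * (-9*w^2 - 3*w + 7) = -36*w^5 - 21*w^4 + 43*w^3 - 59*w^2 - 38*w + 56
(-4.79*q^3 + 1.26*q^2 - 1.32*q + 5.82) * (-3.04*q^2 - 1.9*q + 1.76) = 14.5616*q^5 + 5.2706*q^4 - 6.8116*q^3 - 12.9672*q^2 - 13.3812*q + 10.2432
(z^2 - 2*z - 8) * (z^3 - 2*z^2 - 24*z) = z^5 - 4*z^4 - 28*z^3 + 64*z^2 + 192*z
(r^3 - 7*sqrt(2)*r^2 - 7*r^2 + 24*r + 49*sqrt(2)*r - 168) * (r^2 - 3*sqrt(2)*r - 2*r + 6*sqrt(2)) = r^5 - 10*sqrt(2)*r^4 - 9*r^4 + 80*r^3 + 90*sqrt(2)*r^3 - 594*r^2 - 212*sqrt(2)*r^2 + 648*sqrt(2)*r + 924*r - 1008*sqrt(2)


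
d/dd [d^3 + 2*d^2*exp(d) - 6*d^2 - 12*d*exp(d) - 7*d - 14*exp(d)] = 2*d^2*exp(d) + 3*d^2 - 8*d*exp(d) - 12*d - 26*exp(d) - 7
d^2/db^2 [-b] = 0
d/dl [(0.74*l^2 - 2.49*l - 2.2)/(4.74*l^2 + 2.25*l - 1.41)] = (13.4676*l^2 + 18.7692*l + 8.4609)/(22.4676*l^4 + 21.33*l^3 - 8.3043*l^2 - 6.345*l + 1.9881)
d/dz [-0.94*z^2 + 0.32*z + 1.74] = 0.32 - 1.88*z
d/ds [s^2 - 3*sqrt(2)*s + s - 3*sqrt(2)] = 2*s - 3*sqrt(2) + 1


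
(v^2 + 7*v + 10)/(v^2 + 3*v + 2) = (v + 5)/(v + 1)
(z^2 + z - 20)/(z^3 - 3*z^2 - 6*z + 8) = (z + 5)/(z^2 + z - 2)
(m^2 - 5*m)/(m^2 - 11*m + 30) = m/(m - 6)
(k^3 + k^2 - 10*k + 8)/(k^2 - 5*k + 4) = (k^2 + 2*k - 8)/(k - 4)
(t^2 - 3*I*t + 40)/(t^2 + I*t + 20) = (t - 8*I)/(t - 4*I)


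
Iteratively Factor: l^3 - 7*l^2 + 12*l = (l - 4)*(l^2 - 3*l) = (l - 4)*(l - 3)*(l)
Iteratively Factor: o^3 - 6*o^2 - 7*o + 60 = (o - 5)*(o^2 - o - 12) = (o - 5)*(o - 4)*(o + 3)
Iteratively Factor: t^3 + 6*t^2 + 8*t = (t + 4)*(t^2 + 2*t) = t*(t + 4)*(t + 2)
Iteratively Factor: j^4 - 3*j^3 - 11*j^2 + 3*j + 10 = (j + 2)*(j^3 - 5*j^2 - j + 5) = (j + 1)*(j + 2)*(j^2 - 6*j + 5) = (j - 1)*(j + 1)*(j + 2)*(j - 5)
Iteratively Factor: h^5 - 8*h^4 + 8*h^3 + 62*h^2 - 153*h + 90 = (h - 3)*(h^4 - 5*h^3 - 7*h^2 + 41*h - 30) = (h - 3)*(h - 1)*(h^3 - 4*h^2 - 11*h + 30) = (h - 3)*(h - 1)*(h + 3)*(h^2 - 7*h + 10) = (h - 5)*(h - 3)*(h - 1)*(h + 3)*(h - 2)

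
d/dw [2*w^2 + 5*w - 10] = 4*w + 5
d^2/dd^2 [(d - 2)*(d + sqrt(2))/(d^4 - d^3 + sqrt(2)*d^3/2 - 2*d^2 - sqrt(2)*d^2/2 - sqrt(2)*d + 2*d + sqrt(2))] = 4*(6*d^8 - 30*d^7 + 15*sqrt(2)*d^7 - 73*sqrt(2)*d^6 + 55*d^6 - 96*d^5 + 87*sqrt(2)*d^5 - 9*sqrt(2)*d^4 + 114*d^4 - 30*d^3 + 3*sqrt(2)*d^3 - 42*sqrt(2)*d^2 + 6*d^2 - 36*d + 30*sqrt(2)*d - 16*sqrt(2) + 4)/(4*d^12 - 12*d^11 + 6*sqrt(2)*d^11 - 18*sqrt(2)*d^10 - 6*d^10 - 17*sqrt(2)*d^9 + 50*d^9 - 42*d^8 + 99*sqrt(2)*d^8 - 39*sqrt(2)*d^7 - 18*d^7 - 163*sqrt(2)*d^6 + 76*d^6 - 132*d^5 + 162*sqrt(2)*d^5 + 42*sqrt(2)*d^4 + 72*d^4 - 116*sqrt(2)*d^3 + 104*d^3 - 144*d^2 + 60*sqrt(2)*d^2 - 24*sqrt(2)*d + 48*d + 8*sqrt(2))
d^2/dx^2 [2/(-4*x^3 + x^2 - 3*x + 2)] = 4*((12*x - 1)*(4*x^3 - x^2 + 3*x - 2) - (12*x^2 - 2*x + 3)^2)/(4*x^3 - x^2 + 3*x - 2)^3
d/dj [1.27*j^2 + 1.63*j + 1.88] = 2.54*j + 1.63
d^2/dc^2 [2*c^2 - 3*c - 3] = 4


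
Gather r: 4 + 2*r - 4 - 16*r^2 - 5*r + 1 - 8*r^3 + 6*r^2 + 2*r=-8*r^3 - 10*r^2 - r + 1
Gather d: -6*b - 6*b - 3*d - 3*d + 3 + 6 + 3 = -12*b - 6*d + 12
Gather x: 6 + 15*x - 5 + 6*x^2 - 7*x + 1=6*x^2 + 8*x + 2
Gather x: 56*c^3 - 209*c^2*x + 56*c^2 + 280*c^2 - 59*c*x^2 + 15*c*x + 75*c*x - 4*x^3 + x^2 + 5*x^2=56*c^3 + 336*c^2 - 4*x^3 + x^2*(6 - 59*c) + x*(-209*c^2 + 90*c)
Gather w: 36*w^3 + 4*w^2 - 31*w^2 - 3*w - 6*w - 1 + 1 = 36*w^3 - 27*w^2 - 9*w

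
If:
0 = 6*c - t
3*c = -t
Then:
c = 0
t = 0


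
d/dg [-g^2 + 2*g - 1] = 2 - 2*g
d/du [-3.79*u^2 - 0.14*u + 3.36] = -7.58*u - 0.14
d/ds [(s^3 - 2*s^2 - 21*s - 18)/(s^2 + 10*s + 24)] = (s^4 + 20*s^3 + 73*s^2 - 60*s - 324)/(s^4 + 20*s^3 + 148*s^2 + 480*s + 576)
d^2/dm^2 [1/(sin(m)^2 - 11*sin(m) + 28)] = (-4*sin(m)^4 + 33*sin(m)^3 - 3*sin(m)^2 - 374*sin(m) + 186)/(sin(m)^2 - 11*sin(m) + 28)^3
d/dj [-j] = -1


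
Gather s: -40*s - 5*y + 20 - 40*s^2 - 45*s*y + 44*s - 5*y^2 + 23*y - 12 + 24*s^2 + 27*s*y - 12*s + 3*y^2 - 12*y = -16*s^2 + s*(-18*y - 8) - 2*y^2 + 6*y + 8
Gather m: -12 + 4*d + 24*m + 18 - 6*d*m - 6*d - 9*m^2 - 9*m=-2*d - 9*m^2 + m*(15 - 6*d) + 6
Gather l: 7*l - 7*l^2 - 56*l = -7*l^2 - 49*l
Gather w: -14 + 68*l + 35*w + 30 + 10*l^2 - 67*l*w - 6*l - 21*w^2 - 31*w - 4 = 10*l^2 + 62*l - 21*w^2 + w*(4 - 67*l) + 12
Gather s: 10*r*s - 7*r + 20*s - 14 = -7*r + s*(10*r + 20) - 14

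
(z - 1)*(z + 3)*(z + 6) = z^3 + 8*z^2 + 9*z - 18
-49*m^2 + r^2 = (-7*m + r)*(7*m + r)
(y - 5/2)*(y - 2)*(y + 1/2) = y^3 - 4*y^2 + 11*y/4 + 5/2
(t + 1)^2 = t^2 + 2*t + 1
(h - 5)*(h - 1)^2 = h^3 - 7*h^2 + 11*h - 5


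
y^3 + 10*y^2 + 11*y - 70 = (y - 2)*(y + 5)*(y + 7)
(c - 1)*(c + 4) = c^2 + 3*c - 4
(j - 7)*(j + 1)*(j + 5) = j^3 - j^2 - 37*j - 35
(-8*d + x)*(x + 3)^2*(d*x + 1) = -8*d^2*x^3 - 48*d^2*x^2 - 72*d^2*x + d*x^4 + 6*d*x^3 + d*x^2 - 48*d*x - 72*d + x^3 + 6*x^2 + 9*x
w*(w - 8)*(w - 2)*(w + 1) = w^4 - 9*w^3 + 6*w^2 + 16*w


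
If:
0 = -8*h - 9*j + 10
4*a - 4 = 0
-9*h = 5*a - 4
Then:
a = 1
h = -1/9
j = 98/81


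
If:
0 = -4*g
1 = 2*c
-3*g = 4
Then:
No Solution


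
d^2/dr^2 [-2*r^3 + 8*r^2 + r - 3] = 16 - 12*r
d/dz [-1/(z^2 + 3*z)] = (2*z + 3)/(z^2*(z + 3)^2)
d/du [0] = 0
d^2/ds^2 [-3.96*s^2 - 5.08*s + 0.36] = -7.92000000000000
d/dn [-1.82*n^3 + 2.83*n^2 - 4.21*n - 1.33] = -5.46*n^2 + 5.66*n - 4.21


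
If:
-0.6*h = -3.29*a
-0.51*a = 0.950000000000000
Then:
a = -1.86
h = -10.21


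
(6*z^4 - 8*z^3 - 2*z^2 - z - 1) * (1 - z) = -6*z^5 + 14*z^4 - 6*z^3 - z^2 - 1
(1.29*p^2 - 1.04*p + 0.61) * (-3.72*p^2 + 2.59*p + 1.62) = -4.7988*p^4 + 7.2099*p^3 - 2.873*p^2 - 0.1049*p + 0.9882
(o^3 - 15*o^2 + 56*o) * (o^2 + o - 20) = o^5 - 14*o^4 + 21*o^3 + 356*o^2 - 1120*o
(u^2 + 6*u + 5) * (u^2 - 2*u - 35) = u^4 + 4*u^3 - 42*u^2 - 220*u - 175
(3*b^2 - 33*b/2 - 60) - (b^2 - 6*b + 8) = 2*b^2 - 21*b/2 - 68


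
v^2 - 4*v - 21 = (v - 7)*(v + 3)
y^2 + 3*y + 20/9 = (y + 4/3)*(y + 5/3)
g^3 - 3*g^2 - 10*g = g*(g - 5)*(g + 2)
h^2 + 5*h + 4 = (h + 1)*(h + 4)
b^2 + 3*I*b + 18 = (b - 3*I)*(b + 6*I)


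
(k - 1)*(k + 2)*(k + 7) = k^3 + 8*k^2 + 5*k - 14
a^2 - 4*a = a*(a - 4)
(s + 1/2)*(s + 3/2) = s^2 + 2*s + 3/4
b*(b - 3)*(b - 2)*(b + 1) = b^4 - 4*b^3 + b^2 + 6*b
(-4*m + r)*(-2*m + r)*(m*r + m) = 8*m^3*r + 8*m^3 - 6*m^2*r^2 - 6*m^2*r + m*r^3 + m*r^2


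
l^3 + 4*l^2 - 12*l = l*(l - 2)*(l + 6)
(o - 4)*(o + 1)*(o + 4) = o^3 + o^2 - 16*o - 16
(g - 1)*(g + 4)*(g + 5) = g^3 + 8*g^2 + 11*g - 20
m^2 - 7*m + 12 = (m - 4)*(m - 3)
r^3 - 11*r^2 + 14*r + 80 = (r - 8)*(r - 5)*(r + 2)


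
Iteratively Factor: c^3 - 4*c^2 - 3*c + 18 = (c + 2)*(c^2 - 6*c + 9) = (c - 3)*(c + 2)*(c - 3)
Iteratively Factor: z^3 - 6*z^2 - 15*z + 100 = (z - 5)*(z^2 - z - 20) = (z - 5)^2*(z + 4)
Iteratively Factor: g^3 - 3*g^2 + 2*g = (g - 2)*(g^2 - g) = (g - 2)*(g - 1)*(g)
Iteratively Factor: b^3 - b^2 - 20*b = (b + 4)*(b^2 - 5*b) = (b - 5)*(b + 4)*(b)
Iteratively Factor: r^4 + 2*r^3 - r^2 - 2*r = (r + 2)*(r^3 - r) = (r - 1)*(r + 2)*(r^2 + r) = r*(r - 1)*(r + 2)*(r + 1)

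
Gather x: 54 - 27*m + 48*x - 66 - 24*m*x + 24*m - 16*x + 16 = -3*m + x*(32 - 24*m) + 4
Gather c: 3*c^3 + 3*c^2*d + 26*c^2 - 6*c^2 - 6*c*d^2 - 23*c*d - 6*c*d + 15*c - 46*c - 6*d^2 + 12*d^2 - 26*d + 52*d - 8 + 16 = 3*c^3 + c^2*(3*d + 20) + c*(-6*d^2 - 29*d - 31) + 6*d^2 + 26*d + 8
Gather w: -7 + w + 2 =w - 5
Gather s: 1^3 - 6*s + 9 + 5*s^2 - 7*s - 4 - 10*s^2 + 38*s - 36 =-5*s^2 + 25*s - 30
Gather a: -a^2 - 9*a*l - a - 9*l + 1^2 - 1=-a^2 + a*(-9*l - 1) - 9*l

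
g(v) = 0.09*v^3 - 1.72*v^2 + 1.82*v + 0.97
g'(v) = 0.27*v^2 - 3.44*v + 1.82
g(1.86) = -1.02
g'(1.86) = -3.64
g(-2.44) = -15.02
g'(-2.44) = 11.82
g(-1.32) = -4.64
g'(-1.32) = 6.83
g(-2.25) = -12.86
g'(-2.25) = 10.93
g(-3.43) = -29.14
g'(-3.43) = 16.80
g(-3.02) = -22.69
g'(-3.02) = 14.67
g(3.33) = -8.72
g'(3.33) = -6.64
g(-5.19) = -67.39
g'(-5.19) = 26.95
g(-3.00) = -22.40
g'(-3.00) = 14.57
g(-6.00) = -91.31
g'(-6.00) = 32.18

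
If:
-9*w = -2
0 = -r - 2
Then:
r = -2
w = 2/9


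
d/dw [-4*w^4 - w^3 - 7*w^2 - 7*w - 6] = -16*w^3 - 3*w^2 - 14*w - 7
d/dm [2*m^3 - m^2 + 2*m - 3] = 6*m^2 - 2*m + 2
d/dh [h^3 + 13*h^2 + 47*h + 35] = 3*h^2 + 26*h + 47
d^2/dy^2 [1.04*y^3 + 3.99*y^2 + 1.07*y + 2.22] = 6.24*y + 7.98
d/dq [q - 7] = 1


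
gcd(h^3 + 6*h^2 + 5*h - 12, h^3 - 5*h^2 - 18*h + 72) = h + 4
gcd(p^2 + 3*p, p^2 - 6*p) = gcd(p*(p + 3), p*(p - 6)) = p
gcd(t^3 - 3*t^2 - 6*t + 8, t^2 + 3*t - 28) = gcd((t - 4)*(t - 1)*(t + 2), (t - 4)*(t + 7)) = t - 4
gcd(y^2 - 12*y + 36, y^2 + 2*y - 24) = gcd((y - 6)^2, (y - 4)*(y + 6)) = 1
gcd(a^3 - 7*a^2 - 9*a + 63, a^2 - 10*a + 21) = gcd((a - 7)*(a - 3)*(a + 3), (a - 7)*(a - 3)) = a^2 - 10*a + 21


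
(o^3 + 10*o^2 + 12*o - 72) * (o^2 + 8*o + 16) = o^5 + 18*o^4 + 108*o^3 + 184*o^2 - 384*o - 1152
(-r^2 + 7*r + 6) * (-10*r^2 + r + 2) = 10*r^4 - 71*r^3 - 55*r^2 + 20*r + 12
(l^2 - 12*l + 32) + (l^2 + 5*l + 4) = 2*l^2 - 7*l + 36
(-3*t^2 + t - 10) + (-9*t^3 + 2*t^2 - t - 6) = -9*t^3 - t^2 - 16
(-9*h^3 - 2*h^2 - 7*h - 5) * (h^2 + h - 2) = -9*h^5 - 11*h^4 + 9*h^3 - 8*h^2 + 9*h + 10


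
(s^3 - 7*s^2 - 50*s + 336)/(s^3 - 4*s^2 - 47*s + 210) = (s - 8)/(s - 5)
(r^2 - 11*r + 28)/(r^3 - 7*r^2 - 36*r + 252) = (r - 4)/(r^2 - 36)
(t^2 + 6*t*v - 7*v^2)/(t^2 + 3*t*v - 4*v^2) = (t + 7*v)/(t + 4*v)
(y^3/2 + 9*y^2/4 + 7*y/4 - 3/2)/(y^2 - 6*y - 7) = (-2*y^3 - 9*y^2 - 7*y + 6)/(4*(-y^2 + 6*y + 7))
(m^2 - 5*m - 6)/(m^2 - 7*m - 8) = (m - 6)/(m - 8)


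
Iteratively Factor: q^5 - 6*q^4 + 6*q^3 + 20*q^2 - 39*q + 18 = (q - 1)*(q^4 - 5*q^3 + q^2 + 21*q - 18) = (q - 3)*(q - 1)*(q^3 - 2*q^2 - 5*q + 6) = (q - 3)*(q - 1)*(q + 2)*(q^2 - 4*q + 3) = (q - 3)^2*(q - 1)*(q + 2)*(q - 1)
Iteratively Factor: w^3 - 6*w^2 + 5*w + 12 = (w - 3)*(w^2 - 3*w - 4) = (w - 3)*(w + 1)*(w - 4)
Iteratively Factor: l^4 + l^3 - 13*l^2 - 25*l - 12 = (l - 4)*(l^3 + 5*l^2 + 7*l + 3) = (l - 4)*(l + 1)*(l^2 + 4*l + 3) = (l - 4)*(l + 1)*(l + 3)*(l + 1)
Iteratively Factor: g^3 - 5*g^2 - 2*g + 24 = (g - 4)*(g^2 - g - 6) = (g - 4)*(g - 3)*(g + 2)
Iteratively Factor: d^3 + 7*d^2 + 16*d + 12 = (d + 2)*(d^2 + 5*d + 6) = (d + 2)*(d + 3)*(d + 2)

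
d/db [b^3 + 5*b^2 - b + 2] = 3*b^2 + 10*b - 1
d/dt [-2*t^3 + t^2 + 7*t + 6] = -6*t^2 + 2*t + 7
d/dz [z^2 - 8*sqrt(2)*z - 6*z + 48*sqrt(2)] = 2*z - 8*sqrt(2) - 6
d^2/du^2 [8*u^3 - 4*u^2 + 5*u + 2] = 48*u - 8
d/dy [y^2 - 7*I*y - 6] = 2*y - 7*I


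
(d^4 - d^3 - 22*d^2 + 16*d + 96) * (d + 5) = d^5 + 4*d^4 - 27*d^3 - 94*d^2 + 176*d + 480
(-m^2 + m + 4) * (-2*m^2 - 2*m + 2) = 2*m^4 - 12*m^2 - 6*m + 8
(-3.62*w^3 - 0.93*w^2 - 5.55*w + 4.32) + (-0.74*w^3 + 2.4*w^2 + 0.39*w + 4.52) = -4.36*w^3 + 1.47*w^2 - 5.16*w + 8.84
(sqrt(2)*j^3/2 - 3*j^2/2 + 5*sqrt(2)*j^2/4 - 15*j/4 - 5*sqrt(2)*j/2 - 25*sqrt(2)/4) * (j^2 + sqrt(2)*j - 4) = sqrt(2)*j^5/2 - j^4/2 + 5*sqrt(2)*j^4/4 - 6*sqrt(2)*j^3 - 5*j^3/4 - 15*sqrt(2)*j^2 + j^2 + 5*j/2 + 10*sqrt(2)*j + 25*sqrt(2)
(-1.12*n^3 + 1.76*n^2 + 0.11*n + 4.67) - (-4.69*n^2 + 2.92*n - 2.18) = -1.12*n^3 + 6.45*n^2 - 2.81*n + 6.85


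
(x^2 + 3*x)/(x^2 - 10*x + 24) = x*(x + 3)/(x^2 - 10*x + 24)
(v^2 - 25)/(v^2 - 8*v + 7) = (v^2 - 25)/(v^2 - 8*v + 7)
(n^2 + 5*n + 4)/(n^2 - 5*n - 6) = (n + 4)/(n - 6)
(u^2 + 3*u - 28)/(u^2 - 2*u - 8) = (u + 7)/(u + 2)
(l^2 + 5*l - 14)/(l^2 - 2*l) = (l + 7)/l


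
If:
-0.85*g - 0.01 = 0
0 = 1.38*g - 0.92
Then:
No Solution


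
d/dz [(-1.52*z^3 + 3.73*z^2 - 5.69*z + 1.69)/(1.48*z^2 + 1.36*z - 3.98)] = (-2.2496*z^4 - 4.1344*z^3 + 31.6428*z^2 - 34.6932*z + 20.3478)/(2.1904*z^4 + 4.0256*z^3 - 9.9312*z^2 - 10.8256*z + 15.8404)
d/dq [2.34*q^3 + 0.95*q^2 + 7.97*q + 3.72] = 7.02*q^2 + 1.9*q + 7.97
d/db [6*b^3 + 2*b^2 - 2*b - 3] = 18*b^2 + 4*b - 2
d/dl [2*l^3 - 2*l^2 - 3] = 2*l*(3*l - 2)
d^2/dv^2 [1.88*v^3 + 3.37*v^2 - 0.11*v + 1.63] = 11.28*v + 6.74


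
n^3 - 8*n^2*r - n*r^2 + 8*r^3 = (n - 8*r)*(n - r)*(n + r)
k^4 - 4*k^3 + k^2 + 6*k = k*(k - 3)*(k - 2)*(k + 1)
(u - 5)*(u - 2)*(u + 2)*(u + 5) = u^4 - 29*u^2 + 100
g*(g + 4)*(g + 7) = g^3 + 11*g^2 + 28*g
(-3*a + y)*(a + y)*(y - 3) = -3*a^2*y + 9*a^2 - 2*a*y^2 + 6*a*y + y^3 - 3*y^2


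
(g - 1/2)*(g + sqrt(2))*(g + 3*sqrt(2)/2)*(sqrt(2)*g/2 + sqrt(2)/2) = sqrt(2)*g^4/2 + sqrt(2)*g^3/4 + 5*g^3/2 + 5*g^2/4 + 5*sqrt(2)*g^2/4 - 5*g/4 + 3*sqrt(2)*g/4 - 3*sqrt(2)/4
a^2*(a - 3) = a^3 - 3*a^2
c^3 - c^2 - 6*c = c*(c - 3)*(c + 2)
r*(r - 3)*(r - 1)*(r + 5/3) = r^4 - 7*r^3/3 - 11*r^2/3 + 5*r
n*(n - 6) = n^2 - 6*n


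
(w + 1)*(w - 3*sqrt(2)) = w^2 - 3*sqrt(2)*w + w - 3*sqrt(2)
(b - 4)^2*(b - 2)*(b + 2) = b^4 - 8*b^3 + 12*b^2 + 32*b - 64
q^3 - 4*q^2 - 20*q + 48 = (q - 6)*(q - 2)*(q + 4)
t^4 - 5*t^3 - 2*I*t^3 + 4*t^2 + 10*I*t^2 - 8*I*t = t*(t - 4)*(t - 1)*(t - 2*I)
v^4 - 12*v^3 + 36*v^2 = v^2*(v - 6)^2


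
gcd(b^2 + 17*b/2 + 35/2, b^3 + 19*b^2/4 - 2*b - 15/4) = b + 5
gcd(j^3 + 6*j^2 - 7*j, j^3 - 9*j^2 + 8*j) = j^2 - j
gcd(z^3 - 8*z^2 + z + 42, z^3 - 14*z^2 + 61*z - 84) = z^2 - 10*z + 21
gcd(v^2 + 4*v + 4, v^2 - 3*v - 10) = v + 2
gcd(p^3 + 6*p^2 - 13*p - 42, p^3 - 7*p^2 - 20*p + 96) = p - 3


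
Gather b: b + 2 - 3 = b - 1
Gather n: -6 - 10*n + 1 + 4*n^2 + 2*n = 4*n^2 - 8*n - 5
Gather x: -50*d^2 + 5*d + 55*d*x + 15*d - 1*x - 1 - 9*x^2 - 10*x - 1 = -50*d^2 + 20*d - 9*x^2 + x*(55*d - 11) - 2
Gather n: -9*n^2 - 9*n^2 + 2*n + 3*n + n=-18*n^2 + 6*n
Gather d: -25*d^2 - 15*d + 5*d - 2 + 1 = -25*d^2 - 10*d - 1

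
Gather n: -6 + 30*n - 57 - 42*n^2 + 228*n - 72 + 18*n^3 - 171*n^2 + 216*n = 18*n^3 - 213*n^2 + 474*n - 135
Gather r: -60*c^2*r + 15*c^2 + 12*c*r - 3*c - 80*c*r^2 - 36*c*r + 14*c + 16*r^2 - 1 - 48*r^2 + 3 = 15*c^2 + 11*c + r^2*(-80*c - 32) + r*(-60*c^2 - 24*c) + 2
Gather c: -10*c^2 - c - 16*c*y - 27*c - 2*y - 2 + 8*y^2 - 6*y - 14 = -10*c^2 + c*(-16*y - 28) + 8*y^2 - 8*y - 16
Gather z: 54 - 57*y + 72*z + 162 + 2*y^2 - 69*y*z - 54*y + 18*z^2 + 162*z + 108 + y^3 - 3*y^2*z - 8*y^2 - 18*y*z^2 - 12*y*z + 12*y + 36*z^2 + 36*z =y^3 - 6*y^2 - 99*y + z^2*(54 - 18*y) + z*(-3*y^2 - 81*y + 270) + 324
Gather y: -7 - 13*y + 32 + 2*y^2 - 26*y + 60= 2*y^2 - 39*y + 85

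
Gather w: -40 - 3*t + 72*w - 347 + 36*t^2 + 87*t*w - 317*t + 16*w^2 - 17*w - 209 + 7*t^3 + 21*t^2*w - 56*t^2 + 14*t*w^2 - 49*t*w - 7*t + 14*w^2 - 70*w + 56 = 7*t^3 - 20*t^2 - 327*t + w^2*(14*t + 30) + w*(21*t^2 + 38*t - 15) - 540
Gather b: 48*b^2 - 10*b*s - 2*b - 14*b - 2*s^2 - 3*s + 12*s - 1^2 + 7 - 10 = 48*b^2 + b*(-10*s - 16) - 2*s^2 + 9*s - 4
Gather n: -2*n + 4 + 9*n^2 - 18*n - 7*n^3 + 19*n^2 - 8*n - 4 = -7*n^3 + 28*n^2 - 28*n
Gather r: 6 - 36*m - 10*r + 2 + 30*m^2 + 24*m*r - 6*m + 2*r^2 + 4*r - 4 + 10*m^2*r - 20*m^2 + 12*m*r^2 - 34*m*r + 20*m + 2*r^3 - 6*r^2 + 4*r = 10*m^2 - 22*m + 2*r^3 + r^2*(12*m - 4) + r*(10*m^2 - 10*m - 2) + 4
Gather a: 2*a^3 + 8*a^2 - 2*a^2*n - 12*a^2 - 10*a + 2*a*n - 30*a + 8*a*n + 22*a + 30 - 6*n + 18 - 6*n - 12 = 2*a^3 + a^2*(-2*n - 4) + a*(10*n - 18) - 12*n + 36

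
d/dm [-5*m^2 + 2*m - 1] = 2 - 10*m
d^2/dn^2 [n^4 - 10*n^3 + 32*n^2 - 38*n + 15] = 12*n^2 - 60*n + 64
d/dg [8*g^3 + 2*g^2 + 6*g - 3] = 24*g^2 + 4*g + 6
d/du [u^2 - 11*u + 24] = 2*u - 11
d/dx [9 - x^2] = -2*x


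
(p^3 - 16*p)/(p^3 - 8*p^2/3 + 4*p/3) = 3*(p^2 - 16)/(3*p^2 - 8*p + 4)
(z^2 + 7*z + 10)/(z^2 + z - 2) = (z + 5)/(z - 1)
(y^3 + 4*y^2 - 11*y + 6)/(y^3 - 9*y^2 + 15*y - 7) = (y + 6)/(y - 7)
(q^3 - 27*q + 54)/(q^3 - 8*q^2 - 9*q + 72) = (q^2 + 3*q - 18)/(q^2 - 5*q - 24)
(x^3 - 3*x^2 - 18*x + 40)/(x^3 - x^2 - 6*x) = (-x^3 + 3*x^2 + 18*x - 40)/(x*(-x^2 + x + 6))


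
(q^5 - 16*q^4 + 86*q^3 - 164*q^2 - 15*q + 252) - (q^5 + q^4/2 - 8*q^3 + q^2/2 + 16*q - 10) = -33*q^4/2 + 94*q^3 - 329*q^2/2 - 31*q + 262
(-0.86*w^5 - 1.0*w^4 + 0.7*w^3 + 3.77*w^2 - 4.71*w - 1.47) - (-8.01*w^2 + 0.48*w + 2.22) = -0.86*w^5 - 1.0*w^4 + 0.7*w^3 + 11.78*w^2 - 5.19*w - 3.69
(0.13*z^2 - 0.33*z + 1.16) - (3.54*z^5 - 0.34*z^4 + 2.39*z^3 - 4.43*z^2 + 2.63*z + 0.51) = -3.54*z^5 + 0.34*z^4 - 2.39*z^3 + 4.56*z^2 - 2.96*z + 0.65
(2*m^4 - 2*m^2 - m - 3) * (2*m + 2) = 4*m^5 + 4*m^4 - 4*m^3 - 6*m^2 - 8*m - 6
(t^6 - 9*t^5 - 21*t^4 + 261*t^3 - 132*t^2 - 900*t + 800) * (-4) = -4*t^6 + 36*t^5 + 84*t^4 - 1044*t^3 + 528*t^2 + 3600*t - 3200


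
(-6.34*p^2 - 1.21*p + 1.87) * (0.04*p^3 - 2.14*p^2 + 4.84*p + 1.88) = -0.2536*p^5 + 13.5192*p^4 - 28.0214*p^3 - 21.7774*p^2 + 6.776*p + 3.5156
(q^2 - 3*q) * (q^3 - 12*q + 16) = q^5 - 3*q^4 - 12*q^3 + 52*q^2 - 48*q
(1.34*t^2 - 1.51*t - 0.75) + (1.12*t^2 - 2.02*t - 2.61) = 2.46*t^2 - 3.53*t - 3.36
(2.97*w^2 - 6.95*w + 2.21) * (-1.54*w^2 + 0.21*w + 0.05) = -4.5738*w^4 + 11.3267*w^3 - 4.7144*w^2 + 0.1166*w + 0.1105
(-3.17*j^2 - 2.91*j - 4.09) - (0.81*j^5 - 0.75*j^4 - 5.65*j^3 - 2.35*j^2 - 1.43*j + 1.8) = -0.81*j^5 + 0.75*j^4 + 5.65*j^3 - 0.82*j^2 - 1.48*j - 5.89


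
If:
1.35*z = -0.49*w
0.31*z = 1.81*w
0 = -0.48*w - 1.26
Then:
No Solution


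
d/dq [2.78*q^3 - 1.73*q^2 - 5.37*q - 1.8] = 8.34*q^2 - 3.46*q - 5.37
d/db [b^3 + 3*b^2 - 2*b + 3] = 3*b^2 + 6*b - 2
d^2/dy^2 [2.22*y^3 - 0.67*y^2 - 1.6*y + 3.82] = 13.32*y - 1.34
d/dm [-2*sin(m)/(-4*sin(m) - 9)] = 18*cos(m)/(4*sin(m) + 9)^2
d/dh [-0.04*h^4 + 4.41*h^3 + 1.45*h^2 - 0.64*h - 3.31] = -0.16*h^3 + 13.23*h^2 + 2.9*h - 0.64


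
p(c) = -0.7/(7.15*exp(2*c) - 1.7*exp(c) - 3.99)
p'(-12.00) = 0.00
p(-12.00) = 0.18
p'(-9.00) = 0.00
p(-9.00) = 0.18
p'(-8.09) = -0.00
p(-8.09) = 0.18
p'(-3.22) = -0.00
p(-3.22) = 0.17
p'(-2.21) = -0.00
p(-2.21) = 0.17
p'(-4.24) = -0.00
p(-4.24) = 0.17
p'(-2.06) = 0.00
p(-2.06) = 0.17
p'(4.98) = 0.00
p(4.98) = -0.00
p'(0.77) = 0.07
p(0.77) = -0.03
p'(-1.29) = 0.03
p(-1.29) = 0.18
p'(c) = -0.7*(-14.3*exp(2*c) + 1.7*exp(c))/(7.15*exp(2*c) - 1.7*exp(c) - 3.99)^2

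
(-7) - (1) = -8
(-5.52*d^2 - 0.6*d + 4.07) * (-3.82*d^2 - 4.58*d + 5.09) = 21.0864*d^4 + 27.5736*d^3 - 40.8962*d^2 - 21.6946*d + 20.7163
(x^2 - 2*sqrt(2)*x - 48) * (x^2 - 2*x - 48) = x^4 - 2*sqrt(2)*x^3 - 2*x^3 - 96*x^2 + 4*sqrt(2)*x^2 + 96*x + 96*sqrt(2)*x + 2304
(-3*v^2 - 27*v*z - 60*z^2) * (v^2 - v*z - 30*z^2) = -3*v^4 - 24*v^3*z + 57*v^2*z^2 + 870*v*z^3 + 1800*z^4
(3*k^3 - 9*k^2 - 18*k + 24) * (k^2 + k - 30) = 3*k^5 - 6*k^4 - 117*k^3 + 276*k^2 + 564*k - 720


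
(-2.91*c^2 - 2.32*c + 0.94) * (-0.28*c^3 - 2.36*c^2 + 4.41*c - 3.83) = 0.8148*c^5 + 7.5172*c^4 - 7.6211*c^3 - 1.3043*c^2 + 13.031*c - 3.6002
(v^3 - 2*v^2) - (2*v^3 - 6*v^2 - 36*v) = -v^3 + 4*v^2 + 36*v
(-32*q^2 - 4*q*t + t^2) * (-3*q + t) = 96*q^3 - 20*q^2*t - 7*q*t^2 + t^3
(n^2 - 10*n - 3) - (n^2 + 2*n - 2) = -12*n - 1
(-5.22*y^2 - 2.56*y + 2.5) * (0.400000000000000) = -2.088*y^2 - 1.024*y + 1.0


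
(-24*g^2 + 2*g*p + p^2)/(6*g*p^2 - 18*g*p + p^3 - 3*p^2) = (-4*g + p)/(p*(p - 3))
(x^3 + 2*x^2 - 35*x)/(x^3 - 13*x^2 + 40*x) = (x + 7)/(x - 8)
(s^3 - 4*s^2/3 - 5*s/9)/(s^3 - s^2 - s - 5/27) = 3*s/(3*s + 1)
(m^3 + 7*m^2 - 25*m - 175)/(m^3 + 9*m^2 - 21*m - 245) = (m + 5)/(m + 7)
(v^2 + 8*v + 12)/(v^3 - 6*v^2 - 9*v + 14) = (v + 6)/(v^2 - 8*v + 7)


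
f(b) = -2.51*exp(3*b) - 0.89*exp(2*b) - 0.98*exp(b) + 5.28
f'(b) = -7.53*exp(3*b) - 1.78*exp(2*b) - 0.98*exp(b)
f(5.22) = -15906037.62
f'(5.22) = -47687327.64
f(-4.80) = 5.27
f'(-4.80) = -0.01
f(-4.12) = 5.26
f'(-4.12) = -0.02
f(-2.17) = 5.15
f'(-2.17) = -0.15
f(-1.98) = 5.12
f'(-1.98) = -0.19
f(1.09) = -71.55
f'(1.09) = -216.79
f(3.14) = -31447.22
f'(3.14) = -93837.13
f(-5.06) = 5.27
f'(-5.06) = -0.01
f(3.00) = -20712.20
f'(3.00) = -61754.01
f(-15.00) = 5.28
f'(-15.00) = 0.00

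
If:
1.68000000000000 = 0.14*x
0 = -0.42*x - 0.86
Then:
No Solution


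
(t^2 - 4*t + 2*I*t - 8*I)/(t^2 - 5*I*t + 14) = (t - 4)/(t - 7*I)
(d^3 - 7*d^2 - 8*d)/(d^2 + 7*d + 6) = d*(d - 8)/(d + 6)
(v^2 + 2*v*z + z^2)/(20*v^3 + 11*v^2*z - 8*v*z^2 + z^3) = (v + z)/(20*v^2 - 9*v*z + z^2)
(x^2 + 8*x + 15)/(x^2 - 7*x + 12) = (x^2 + 8*x + 15)/(x^2 - 7*x + 12)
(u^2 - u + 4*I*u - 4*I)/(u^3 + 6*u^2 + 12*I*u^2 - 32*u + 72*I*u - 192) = (u - 1)/(u^2 + u*(6 + 8*I) + 48*I)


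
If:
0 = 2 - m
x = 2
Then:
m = 2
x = 2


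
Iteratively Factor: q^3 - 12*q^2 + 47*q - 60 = (q - 4)*(q^2 - 8*q + 15) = (q - 5)*(q - 4)*(q - 3)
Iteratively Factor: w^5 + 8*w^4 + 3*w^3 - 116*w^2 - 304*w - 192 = (w + 3)*(w^4 + 5*w^3 - 12*w^2 - 80*w - 64) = (w + 3)*(w + 4)*(w^3 + w^2 - 16*w - 16) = (w + 3)*(w + 4)^2*(w^2 - 3*w - 4) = (w + 1)*(w + 3)*(w + 4)^2*(w - 4)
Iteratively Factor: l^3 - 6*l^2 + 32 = (l - 4)*(l^2 - 2*l - 8) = (l - 4)^2*(l + 2)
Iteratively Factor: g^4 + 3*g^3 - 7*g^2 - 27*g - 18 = (g + 2)*(g^3 + g^2 - 9*g - 9) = (g + 2)*(g + 3)*(g^2 - 2*g - 3) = (g - 3)*(g + 2)*(g + 3)*(g + 1)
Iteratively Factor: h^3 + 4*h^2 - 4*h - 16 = (h - 2)*(h^2 + 6*h + 8) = (h - 2)*(h + 2)*(h + 4)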